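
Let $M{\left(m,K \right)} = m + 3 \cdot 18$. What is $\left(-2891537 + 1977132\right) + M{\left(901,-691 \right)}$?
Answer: $-913450$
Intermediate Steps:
$M{\left(m,K \right)} = 54 + m$ ($M{\left(m,K \right)} = m + 54 = 54 + m$)
$\left(-2891537 + 1977132\right) + M{\left(901,-691 \right)} = \left(-2891537 + 1977132\right) + \left(54 + 901\right) = -914405 + 955 = -913450$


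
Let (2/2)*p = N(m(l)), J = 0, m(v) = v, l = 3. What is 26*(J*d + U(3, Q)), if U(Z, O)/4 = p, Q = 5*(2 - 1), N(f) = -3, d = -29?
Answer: -312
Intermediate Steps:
p = -3
Q = 5 (Q = 5*1 = 5)
U(Z, O) = -12 (U(Z, O) = 4*(-3) = -12)
26*(J*d + U(3, Q)) = 26*(0*(-29) - 12) = 26*(0 - 12) = 26*(-12) = -312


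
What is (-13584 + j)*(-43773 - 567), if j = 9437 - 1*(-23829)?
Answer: -872699880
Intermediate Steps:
j = 33266 (j = 9437 + 23829 = 33266)
(-13584 + j)*(-43773 - 567) = (-13584 + 33266)*(-43773 - 567) = 19682*(-44340) = -872699880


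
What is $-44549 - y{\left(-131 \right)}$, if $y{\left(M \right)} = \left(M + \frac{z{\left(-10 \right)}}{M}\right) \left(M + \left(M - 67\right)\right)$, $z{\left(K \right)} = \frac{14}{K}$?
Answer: $- \frac{57407137}{655} \approx -87645.0$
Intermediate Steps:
$y{\left(M \right)} = \left(-67 + 2 M\right) \left(M - \frac{7}{5 M}\right)$ ($y{\left(M \right)} = \left(M + \frac{14 \frac{1}{-10}}{M}\right) \left(M + \left(M - 67\right)\right) = \left(M + \frac{14 \left(- \frac{1}{10}\right)}{M}\right) \left(M + \left(-67 + M\right)\right) = \left(M - \frac{7}{5 M}\right) \left(-67 + 2 M\right) = \left(-67 + 2 M\right) \left(M - \frac{7}{5 M}\right)$)
$-44549 - y{\left(-131 \right)} = -44549 - \frac{469 - 131 \left(-14 - -43885 + 10 \left(-131\right)^{2}\right)}{5 \left(-131\right)} = -44549 - \frac{1}{5} \left(- \frac{1}{131}\right) \left(469 - 131 \left(-14 + 43885 + 10 \cdot 17161\right)\right) = -44549 - \frac{1}{5} \left(- \frac{1}{131}\right) \left(469 - 131 \left(-14 + 43885 + 171610\right)\right) = -44549 - \frac{1}{5} \left(- \frac{1}{131}\right) \left(469 - 28228011\right) = -44549 - \frac{1}{5} \left(- \frac{1}{131}\right) \left(-28227542\right) = -44549 - \frac{28227542}{655} = - \frac{57407137}{655}$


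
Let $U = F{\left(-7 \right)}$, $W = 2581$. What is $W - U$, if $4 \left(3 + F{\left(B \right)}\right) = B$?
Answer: $\frac{10343}{4} \approx 2585.8$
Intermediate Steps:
$F{\left(B \right)} = -3 + \frac{B}{4}$
$U = - \frac{19}{4}$ ($U = -3 + \frac{1}{4} \left(-7\right) = -3 - \frac{7}{4} = - \frac{19}{4} \approx -4.75$)
$W - U = 2581 - - \frac{19}{4} = 2581 + \frac{19}{4} = \frac{10343}{4}$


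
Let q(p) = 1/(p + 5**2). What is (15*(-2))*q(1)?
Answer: -15/13 ≈ -1.1538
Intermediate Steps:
q(p) = 1/(25 + p) (q(p) = 1/(p + 25) = 1/(25 + p))
(15*(-2))*q(1) = (15*(-2))/(25 + 1) = -30/26 = -30*1/26 = -15/13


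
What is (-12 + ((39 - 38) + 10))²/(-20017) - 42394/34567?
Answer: -848635265/691927639 ≈ -1.2265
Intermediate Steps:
(-12 + ((39 - 38) + 10))²/(-20017) - 42394/34567 = (-12 + (1 + 10))²*(-1/20017) - 42394*1/34567 = (-12 + 11)²*(-1/20017) - 42394/34567 = (-1)²*(-1/20017) - 42394/34567 = 1*(-1/20017) - 42394/34567 = -1/20017 - 42394/34567 = -848635265/691927639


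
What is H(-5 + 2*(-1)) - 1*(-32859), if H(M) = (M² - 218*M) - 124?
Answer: 34310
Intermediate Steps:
H(M) = -124 + M² - 218*M
H(-5 + 2*(-1)) - 1*(-32859) = (-124 + (-5 + 2*(-1))² - 218*(-5 + 2*(-1))) - 1*(-32859) = (-124 + (-5 - 2)² - 218*(-5 - 2)) + 32859 = (-124 + (-7)² - 218*(-7)) + 32859 = (-124 + 49 + 1526) + 32859 = 1451 + 32859 = 34310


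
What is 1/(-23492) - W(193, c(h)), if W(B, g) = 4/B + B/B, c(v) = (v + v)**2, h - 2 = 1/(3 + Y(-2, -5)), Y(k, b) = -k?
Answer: -4628117/4533956 ≈ -1.0208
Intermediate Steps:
h = 11/5 (h = 2 + 1/(3 - 1*(-2)) = 2 + 1/(3 + 2) = 2 + 1/5 = 11/5 ≈ 2.2000)
c(v) = 4*v**2 (c(v) = (2*v)**2 = 4*v**2)
W(B, g) = 1 + 4/B (W(B, g) = 4/B + 1 = 1 + 4/B)
1/(-23492) - W(193, c(h)) = 1/(-23492) - (4 + 193)/193 = -1/23492 - 197/193 = -4628117/4533956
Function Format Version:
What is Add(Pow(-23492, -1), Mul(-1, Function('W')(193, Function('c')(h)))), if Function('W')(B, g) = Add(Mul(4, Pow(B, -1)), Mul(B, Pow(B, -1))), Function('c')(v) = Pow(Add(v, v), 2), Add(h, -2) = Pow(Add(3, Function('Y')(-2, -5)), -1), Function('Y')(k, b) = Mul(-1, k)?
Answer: Rational(-4628117, 4533956) ≈ -1.0208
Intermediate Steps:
h = Rational(11, 5) (h = Add(2, Pow(Add(3, Mul(-1, -2)), -1)) = Add(2, Pow(Add(3, 2), -1)) = Add(2, Pow(5, -1)) = Add(2, Rational(1, 5)) = Rational(11, 5) ≈ 2.2000)
Function('c')(v) = Mul(4, Pow(v, 2)) (Function('c')(v) = Pow(Mul(2, v), 2) = Mul(4, Pow(v, 2)))
Function('W')(B, g) = Add(1, Mul(4, Pow(B, -1))) (Function('W')(B, g) = Add(Mul(4, Pow(B, -1)), 1) = Add(1, Mul(4, Pow(B, -1))))
Add(Pow(-23492, -1), Mul(-1, Function('W')(193, Function('c')(h)))) = Add(Pow(-23492, -1), Mul(-1, Mul(Pow(193, -1), Add(4, 193)))) = Add(Rational(-1, 23492), Mul(-1, Mul(Rational(1, 193), 197))) = Add(Rational(-1, 23492), Mul(-1, Rational(197, 193))) = Add(Rational(-1, 23492), Rational(-197, 193)) = Rational(-4628117, 4533956)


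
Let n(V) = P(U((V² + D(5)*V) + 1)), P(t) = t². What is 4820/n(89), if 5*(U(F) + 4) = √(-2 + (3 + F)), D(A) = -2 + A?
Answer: 120500/(20 - 3*√910)² ≈ 24.245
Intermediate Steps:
U(F) = -4 + √(1 + F)/5 (U(F) = -4 + √(-2 + (3 + F))/5 = -4 + √(1 + F)/5)
n(V) = (-4 + √(2 + V² + 3*V)/5)² (n(V) = (-4 + √(1 + ((V² + (-2 + 5)*V) + 1))/5)² = (-4 + √(1 + ((V² + 3*V) + 1))/5)² = (-4 + √(1 + (1 + V² + 3*V))/5)² = (-4 + √(2 + V² + 3*V)/5)²)
4820/n(89) = 4820/(((-20 + √(2 + 89² + 3*89))²/25)) = 4820/(((-20 + √(2 + 7921 + 267))²/25)) = 4820/(((-20 + √8190)²/25)) = 4820/(((-20 + 3*√910)²/25)) = 4820*(25/(-20 + 3*√910)²) = 120500/(-20 + 3*√910)²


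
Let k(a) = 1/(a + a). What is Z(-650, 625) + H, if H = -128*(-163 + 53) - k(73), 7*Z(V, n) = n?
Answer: 14481003/1022 ≈ 14169.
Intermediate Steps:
Z(V, n) = n/7
k(a) = 1/(2*a)
H = 2055679/146 (H = -128*(-163 + 53) - 1/(2*73) = -128*(-110) - 1/(2*73) = 14080 - 1*1/146 = 14080 - 1/146 = 2055679/146 ≈ 14080.)
Z(-650, 625) + H = (1/7)*625 + 2055679/146 = 625/7 + 2055679/146 = 14481003/1022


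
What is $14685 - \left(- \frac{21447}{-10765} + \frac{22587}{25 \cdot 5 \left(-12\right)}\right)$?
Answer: $\frac{15822467737}{1076500} \approx 14698.0$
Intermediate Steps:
$14685 - \left(- \frac{21447}{-10765} + \frac{22587}{25 \cdot 5 \left(-12\right)}\right) = 14685 - \left(\left(-21447\right) \left(- \frac{1}{10765}\right) + \frac{22587}{125 \left(-12\right)}\right) = 14685 - \left(\frac{21447}{10765} + \frac{22587}{-1500}\right) = 14685 - \left(\frac{21447}{10765} + 22587 \left(- \frac{1}{1500}\right)\right) = 14685 - \left(\frac{21447}{10765} - \frac{7529}{500}\right) = 14685 - - \frac{14065237}{1076500} = 14685 + \frac{14065237}{1076500} = \frac{15822467737}{1076500}$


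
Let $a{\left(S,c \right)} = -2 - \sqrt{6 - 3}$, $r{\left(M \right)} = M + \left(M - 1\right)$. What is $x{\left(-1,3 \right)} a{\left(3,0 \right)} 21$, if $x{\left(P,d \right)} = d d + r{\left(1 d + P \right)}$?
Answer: $-504 - 252 \sqrt{3} \approx -940.48$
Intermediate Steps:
$r{\left(M \right)} = -1 + 2 M$ ($r{\left(M \right)} = M + \left(-1 + M\right) = -1 + 2 M$)
$x{\left(P,d \right)} = -1 + d^{2} + 2 P + 2 d$ ($x{\left(P,d \right)} = d d + \left(-1 + 2 \left(1 d + P\right)\right) = d^{2} + \left(-1 + 2 \left(d + P\right)\right) = d^{2} + \left(-1 + 2 \left(P + d\right)\right) = d^{2} - \left(1 - 2 P - 2 d\right) = d^{2} + \left(-1 + 2 P + 2 d\right) = -1 + d^{2} + 2 P + 2 d$)
$a{\left(S,c \right)} = -2 - \sqrt{3}$
$x{\left(-1,3 \right)} a{\left(3,0 \right)} 21 = \left(-1 + 3^{2} + 2 \left(-1\right) + 2 \cdot 3\right) \left(-2 - \sqrt{3}\right) 21 = \left(-1 + 9 - 2 + 6\right) \left(-2 - \sqrt{3}\right) 21 = 12 \left(-2 - \sqrt{3}\right) 21 = \left(-24 - 12 \sqrt{3}\right) 21 = -504 - 252 \sqrt{3}$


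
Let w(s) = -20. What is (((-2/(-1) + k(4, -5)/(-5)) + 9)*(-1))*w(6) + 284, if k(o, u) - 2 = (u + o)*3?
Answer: 508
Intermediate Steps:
k(o, u) = 2 + 3*o + 3*u (k(o, u) = 2 + (u + o)*3 = 2 + (o + u)*3 = 2 + (3*o + 3*u) = 2 + 3*o + 3*u)
(((-2/(-1) + k(4, -5)/(-5)) + 9)*(-1))*w(6) + 284 = (((-2/(-1) + (2 + 3*4 + 3*(-5))/(-5)) + 9)*(-1))*(-20) + 284 = (((-2*(-1) + (2 + 12 - 15)*(-⅕)) + 9)*(-1))*(-20) + 284 = (((2 - 1*(-⅕)) + 9)*(-1))*(-20) + 284 = (((2 + ⅕) + 9)*(-1))*(-20) + 284 = ((11/5 + 9)*(-1))*(-20) + 284 = ((56/5)*(-1))*(-20) + 284 = -56/5*(-20) + 284 = 224 + 284 = 508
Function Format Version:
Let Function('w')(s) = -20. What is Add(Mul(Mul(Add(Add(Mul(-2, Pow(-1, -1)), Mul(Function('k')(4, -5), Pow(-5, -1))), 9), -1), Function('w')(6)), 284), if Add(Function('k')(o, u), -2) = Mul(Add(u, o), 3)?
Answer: 508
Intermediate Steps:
Function('k')(o, u) = Add(2, Mul(3, o), Mul(3, u)) (Function('k')(o, u) = Add(2, Mul(Add(u, o), 3)) = Add(2, Mul(Add(o, u), 3)) = Add(2, Add(Mul(3, o), Mul(3, u))) = Add(2, Mul(3, o), Mul(3, u)))
Add(Mul(Mul(Add(Add(Mul(-2, Pow(-1, -1)), Mul(Function('k')(4, -5), Pow(-5, -1))), 9), -1), Function('w')(6)), 284) = Add(Mul(Mul(Add(Add(Mul(-2, Pow(-1, -1)), Mul(Add(2, Mul(3, 4), Mul(3, -5)), Pow(-5, -1))), 9), -1), -20), 284) = Add(Mul(Mul(Add(Add(Mul(-2, -1), Mul(Add(2, 12, -15), Rational(-1, 5))), 9), -1), -20), 284) = Add(Mul(Mul(Add(Add(2, Mul(-1, Rational(-1, 5))), 9), -1), -20), 284) = Add(Mul(Mul(Add(Add(2, Rational(1, 5)), 9), -1), -20), 284) = Add(Mul(Mul(Add(Rational(11, 5), 9), -1), -20), 284) = Add(Mul(Mul(Rational(56, 5), -1), -20), 284) = Add(Mul(Rational(-56, 5), -20), 284) = Add(224, 284) = 508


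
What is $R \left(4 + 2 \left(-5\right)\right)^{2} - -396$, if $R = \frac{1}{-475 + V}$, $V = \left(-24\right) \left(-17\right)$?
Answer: $\frac{26496}{67} \approx 395.46$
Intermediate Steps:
$V = 408$
$R = - \frac{1}{67}$ ($R = \frac{1}{-475 + 408} = \frac{1}{-67} = - \frac{1}{67} \approx -0.014925$)
$R \left(4 + 2 \left(-5\right)\right)^{2} - -396 = - \frac{\left(4 + 2 \left(-5\right)\right)^{2}}{67} - -396 = - \frac{\left(4 - 10\right)^{2}}{67} + 396 = - \frac{\left(-6\right)^{2}}{67} + 396 = \left(- \frac{1}{67}\right) 36 + 396 = - \frac{36}{67} + 396 = \frac{26496}{67}$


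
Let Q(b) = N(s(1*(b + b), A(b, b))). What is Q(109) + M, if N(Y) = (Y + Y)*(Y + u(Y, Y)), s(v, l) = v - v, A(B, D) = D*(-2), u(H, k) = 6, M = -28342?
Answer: -28342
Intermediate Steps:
A(B, D) = -2*D
s(v, l) = 0
N(Y) = 2*Y*(6 + Y) (N(Y) = (Y + Y)*(Y + 6) = (2*Y)*(6 + Y) = 2*Y*(6 + Y))
Q(b) = 0 (Q(b) = 2*0*(6 + 0) = 2*0*6 = 0)
Q(109) + M = 0 - 28342 = -28342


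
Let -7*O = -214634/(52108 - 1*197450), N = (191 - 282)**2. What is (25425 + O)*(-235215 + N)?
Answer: -419293435028296/72671 ≈ -5.7697e+9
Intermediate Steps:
N = 8281 (N = (-91)**2 = 8281)
O = -15331/72671 (O = -(-30662)/(52108 - 1*197450) = -(-30662)/(52108 - 197450) = -(-30662)/(-145342) = -(-30662)*(-1)/145342 = -1/7*107317/72671 = -15331/72671 ≈ -0.21096)
(25425 + O)*(-235215 + N) = (25425 - 15331/72671)*(-235215 + 8281) = (1847644844/72671)*(-226934) = -419293435028296/72671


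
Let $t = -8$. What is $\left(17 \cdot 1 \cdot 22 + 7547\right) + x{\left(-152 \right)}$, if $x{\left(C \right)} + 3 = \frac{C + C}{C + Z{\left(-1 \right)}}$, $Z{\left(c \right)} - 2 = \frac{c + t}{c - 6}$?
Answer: $\frac{8244766}{1041} \approx 7920.0$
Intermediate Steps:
$Z{\left(c \right)} = 2 + \frac{-8 + c}{-6 + c}$ ($Z{\left(c \right)} = 2 + \frac{c - 8}{c - 6} = 2 + \frac{-8 + c}{-6 + c}$)
$x{\left(C \right)} = -3 + \frac{2 C}{\frac{23}{7} + C}$ ($x{\left(C \right)} = -3 + \frac{C + C}{C + \frac{-20 + 3 \left(-1\right)}{-6 - 1}} = -3 + \frac{2 C}{C + \frac{-20 - 3}{-7}} = -3 + \frac{2 C}{C - - \frac{23}{7}} = -3 + \frac{2 C}{C + \frac{23}{7}} = -3 + \frac{2 C}{\frac{23}{7} + C}$)
$\left(17 \cdot 1 \cdot 22 + 7547\right) + x{\left(-152 \right)} = \left(17 \cdot 1 \cdot 22 + 7547\right) + \frac{-69 - -1064}{23 + 7 \left(-152\right)} = \left(17 \cdot 22 + 7547\right) + \frac{-69 + 1064}{23 - 1064} = \left(374 + 7547\right) + \frac{1}{-1041} \cdot 995 = 7921 - \frac{995}{1041} = \frac{8244766}{1041}$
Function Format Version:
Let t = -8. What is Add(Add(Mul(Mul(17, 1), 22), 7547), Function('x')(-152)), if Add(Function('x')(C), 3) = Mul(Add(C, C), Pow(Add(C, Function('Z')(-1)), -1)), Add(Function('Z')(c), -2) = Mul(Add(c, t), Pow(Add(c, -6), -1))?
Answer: Rational(8244766, 1041) ≈ 7920.0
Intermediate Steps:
Function('Z')(c) = Add(2, Mul(Pow(Add(-6, c), -1), Add(-8, c))) (Function('Z')(c) = Add(2, Mul(Add(c, -8), Pow(Add(c, -6), -1))) = Add(2, Mul(Add(-8, c), Pow(Add(-6, c), -1))) = Add(2, Mul(Pow(Add(-6, c), -1), Add(-8, c))))
Function('x')(C) = Add(-3, Mul(2, C, Pow(Add(Rational(23, 7), C), -1))) (Function('x')(C) = Add(-3, Mul(Add(C, C), Pow(Add(C, Mul(Pow(Add(-6, -1), -1), Add(-20, Mul(3, -1)))), -1))) = Add(-3, Mul(Mul(2, C), Pow(Add(C, Mul(Pow(-7, -1), Add(-20, -3))), -1))) = Add(-3, Mul(Mul(2, C), Pow(Add(C, Mul(Rational(-1, 7), -23)), -1))) = Add(-3, Mul(Mul(2, C), Pow(Add(C, Rational(23, 7)), -1))) = Add(-3, Mul(Mul(2, C), Pow(Add(Rational(23, 7), C), -1))) = Add(-3, Mul(2, C, Pow(Add(Rational(23, 7), C), -1))))
Add(Add(Mul(Mul(17, 1), 22), 7547), Function('x')(-152)) = Add(Add(Mul(Mul(17, 1), 22), 7547), Mul(Pow(Add(23, Mul(7, -152)), -1), Add(-69, Mul(-7, -152)))) = Add(Add(Mul(17, 22), 7547), Mul(Pow(Add(23, -1064), -1), Add(-69, 1064))) = Add(Add(374, 7547), Mul(Pow(-1041, -1), 995)) = Add(7921, Mul(Rational(-1, 1041), 995)) = Add(7921, Rational(-995, 1041)) = Rational(8244766, 1041)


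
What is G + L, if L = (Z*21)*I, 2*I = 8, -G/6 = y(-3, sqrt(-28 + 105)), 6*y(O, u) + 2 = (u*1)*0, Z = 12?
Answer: 1010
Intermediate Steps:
y(O, u) = -1/3 (y(O, u) = -1/3 + ((u*1)*0)/6 = -1/3 + (u*0)/6 = -1/3 + (1/6)*0 = -1/3 + 0 = -1/3)
G = 2 (G = -6*(-1/3) = 2)
I = 4 (I = (1/2)*8 = 4)
L = 1008 (L = (12*21)*4 = 252*4 = 1008)
G + L = 2 + 1008 = 1010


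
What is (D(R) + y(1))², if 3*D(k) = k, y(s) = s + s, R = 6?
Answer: 16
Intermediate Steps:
y(s) = 2*s
D(k) = k/3
(D(R) + y(1))² = ((⅓)*6 + 2*1)² = (2 + 2)² = 4² = 16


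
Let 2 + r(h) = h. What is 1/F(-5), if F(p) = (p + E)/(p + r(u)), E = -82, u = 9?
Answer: -2/87 ≈ -0.022988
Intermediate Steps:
r(h) = -2 + h
F(p) = (-82 + p)/(7 + p) (F(p) = (p - 82)/(p + (-2 + 9)) = (-82 + p)/(p + 7) = (-82 + p)/(7 + p))
1/F(-5) = 1/((-82 - 5)/(7 - 5)) = 1/(-87/2) = -2/87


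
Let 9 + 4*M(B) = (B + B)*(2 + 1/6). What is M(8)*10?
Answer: 385/6 ≈ 64.167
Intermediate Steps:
M(B) = -9/4 + 13*B/12 (M(B) = -9/4 + ((B + B)*(2 + 1/6))/4 = -9/4 + ((2*B)*(2 + ⅙))/4 = -9/4 + ((2*B)*(13/6))/4 = -9/4 + (13*B/3)/4 = -9/4 + 13*B/12)
M(8)*10 = (-9/4 + (13/12)*8)*10 = (-9/4 + 26/3)*10 = (77/12)*10 = 385/6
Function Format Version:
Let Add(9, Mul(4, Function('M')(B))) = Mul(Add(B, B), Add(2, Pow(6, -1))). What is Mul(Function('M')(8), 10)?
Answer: Rational(385, 6) ≈ 64.167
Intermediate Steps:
Function('M')(B) = Add(Rational(-9, 4), Mul(Rational(13, 12), B)) (Function('M')(B) = Add(Rational(-9, 4), Mul(Rational(1, 4), Mul(Add(B, B), Add(2, Pow(6, -1))))) = Add(Rational(-9, 4), Mul(Rational(1, 4), Mul(Mul(2, B), Add(2, Rational(1, 6))))) = Add(Rational(-9, 4), Mul(Rational(1, 4), Mul(Mul(2, B), Rational(13, 6)))) = Add(Rational(-9, 4), Mul(Rational(1, 4), Mul(Rational(13, 3), B))) = Add(Rational(-9, 4), Mul(Rational(13, 12), B)))
Mul(Function('M')(8), 10) = Mul(Add(Rational(-9, 4), Mul(Rational(13, 12), 8)), 10) = Mul(Add(Rational(-9, 4), Rational(26, 3)), 10) = Mul(Rational(77, 12), 10) = Rational(385, 6)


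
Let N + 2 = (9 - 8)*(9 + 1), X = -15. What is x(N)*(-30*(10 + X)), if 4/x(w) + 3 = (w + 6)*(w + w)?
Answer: 600/221 ≈ 2.7149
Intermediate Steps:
N = 8 (N = -2 + (9 - 8)*(9 + 1) = -2 + 1*10 = -2 + 10 = 8)
x(w) = 4/(-3 + 2*w*(6 + w)) (x(w) = 4/(-3 + (w + 6)*(w + w)) = 4/(-3 + (6 + w)*(2*w)) = 4/(-3 + 2*w*(6 + w)))
x(N)*(-30*(10 + X)) = (4/(-3 + 2*8² + 12*8))*(-30*(10 - 15)) = (4/(-3 + 2*64 + 96))*(-30*(-5)) = (4/(-3 + 128 + 96))*150 = (4/221)*150 = 600/221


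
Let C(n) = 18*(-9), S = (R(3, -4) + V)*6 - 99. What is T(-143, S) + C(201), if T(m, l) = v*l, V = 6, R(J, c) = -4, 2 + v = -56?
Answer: 4884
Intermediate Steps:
v = -58 (v = -2 - 56 = -58)
S = -87 (S = (-4 + 6)*6 - 99 = 2*6 - 99 = 12 - 99 = -87)
T(m, l) = -58*l
C(n) = -162
T(-143, S) + C(201) = -58*(-87) - 162 = 5046 - 162 = 4884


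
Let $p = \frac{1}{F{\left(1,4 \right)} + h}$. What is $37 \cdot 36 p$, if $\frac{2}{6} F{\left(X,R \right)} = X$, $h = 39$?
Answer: $\frac{222}{7} \approx 31.714$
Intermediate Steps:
$F{\left(X,R \right)} = 3 X$
$p = \frac{1}{42}$ ($p = \frac{1}{3 \cdot 1 + 39} = \frac{1}{3 + 39} = \frac{1}{42} \approx 0.02381$)
$37 \cdot 36 p = 37 \cdot 36 \cdot \frac{1}{42} = 1332 \cdot \frac{1}{42} = \frac{222}{7}$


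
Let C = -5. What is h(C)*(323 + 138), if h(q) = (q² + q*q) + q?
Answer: 20745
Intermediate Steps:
h(q) = q + 2*q² (h(q) = (q² + q²) + q = 2*q² + q = q + 2*q²)
h(C)*(323 + 138) = (-5*(1 + 2*(-5)))*(323 + 138) = -5*(1 - 10)*461 = -5*(-9)*461 = 45*461 = 20745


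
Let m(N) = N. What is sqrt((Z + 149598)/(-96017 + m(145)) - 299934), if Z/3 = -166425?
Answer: 3*I*sqrt(4786097145662)/11984 ≈ 547.66*I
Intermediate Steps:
Z = -499275 (Z = 3*(-166425) = -499275)
sqrt((Z + 149598)/(-96017 + m(145)) - 299934) = sqrt((-499275 + 149598)/(-96017 + 145) - 299934) = sqrt(-349677/(-95872) - 299934) = sqrt(-349677*(-1/95872) - 299934) = sqrt(349677/95872 - 299934) = sqrt(-28754922771/95872) = 3*I*sqrt(4786097145662)/11984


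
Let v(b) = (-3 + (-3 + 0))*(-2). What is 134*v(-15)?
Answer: 1608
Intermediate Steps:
v(b) = 12 (v(b) = (-3 - 3)*(-2) = -6*(-2) = 12)
134*v(-15) = 134*12 = 1608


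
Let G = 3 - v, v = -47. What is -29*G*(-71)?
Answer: 102950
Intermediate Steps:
G = 50 (G = 3 - 1*(-47) = 3 + 47 = 50)
-29*G*(-71) = -29*50*(-71) = -1450*(-71) = 102950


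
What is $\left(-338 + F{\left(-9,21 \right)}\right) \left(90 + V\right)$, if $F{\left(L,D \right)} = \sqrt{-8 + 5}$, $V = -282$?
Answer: $64896 - 192 i \sqrt{3} \approx 64896.0 - 332.55 i$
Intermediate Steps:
$F{\left(L,D \right)} = i \sqrt{3}$ ($F{\left(L,D \right)} = \sqrt{-3} = i \sqrt{3}$)
$\left(-338 + F{\left(-9,21 \right)}\right) \left(90 + V\right) = \left(-338 + i \sqrt{3}\right) \left(90 - 282\right) = \left(-338 + i \sqrt{3}\right) \left(-192\right) = 64896 - 192 i \sqrt{3}$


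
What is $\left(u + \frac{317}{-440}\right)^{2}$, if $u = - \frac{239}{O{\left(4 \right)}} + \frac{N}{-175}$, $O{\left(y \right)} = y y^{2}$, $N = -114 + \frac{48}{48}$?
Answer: $\frac{220226534089}{15178240000} \approx 14.509$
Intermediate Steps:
$N = -113$ ($N = -114 + 48 \cdot \frac{1}{48} = -114 + 1 = -113$)
$O{\left(y \right)} = y^{3}$
$u = - \frac{34593}{11200}$ ($u = - \frac{239}{4^{3}} - \frac{113}{-175} = - \frac{239}{64} - - \frac{113}{175} = \left(-239\right) \frac{1}{64} + \frac{113}{175} = - \frac{239}{64} + \frac{113}{175} = - \frac{34593}{11200} \approx -3.0887$)
$\left(u + \frac{317}{-440}\right)^{2} = \left(- \frac{34593}{11200} + \frac{317}{-440}\right)^{2} = \left(- \frac{34593}{11200} + 317 \left(- \frac{1}{440}\right)\right)^{2} = \left(- \frac{34593}{11200} - \frac{317}{440}\right)^{2} = \left(- \frac{469283}{123200}\right)^{2} = \frac{220226534089}{15178240000}$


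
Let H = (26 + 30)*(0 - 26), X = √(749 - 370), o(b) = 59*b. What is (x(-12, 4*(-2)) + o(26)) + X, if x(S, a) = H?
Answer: 78 + √379 ≈ 97.468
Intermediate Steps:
X = √379 ≈ 19.468
H = -1456 (H = 56*(-26) = -1456)
x(S, a) = -1456
(x(-12, 4*(-2)) + o(26)) + X = (-1456 + 59*26) + √379 = (-1456 + 1534) + √379 = 78 + √379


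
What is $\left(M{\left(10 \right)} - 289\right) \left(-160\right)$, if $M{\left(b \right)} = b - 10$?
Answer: $46240$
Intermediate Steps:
$M{\left(b \right)} = -10 + b$
$\left(M{\left(10 \right)} - 289\right) \left(-160\right) = \left(\left(-10 + 10\right) - 289\right) \left(-160\right) = \left(0 - 289\right) \left(-160\right) = \left(-289\right) \left(-160\right) = 46240$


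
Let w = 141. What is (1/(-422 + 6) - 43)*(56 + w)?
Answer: -3524133/416 ≈ -8471.5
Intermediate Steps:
(1/(-422 + 6) - 43)*(56 + w) = (1/(-422 + 6) - 43)*(56 + 141) = (1/(-416) - 43)*197 = (-1/416 - 43)*197 = -17889/416*197 = -3524133/416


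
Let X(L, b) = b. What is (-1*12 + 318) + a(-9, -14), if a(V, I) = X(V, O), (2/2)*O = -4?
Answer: 302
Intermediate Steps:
O = -4
a(V, I) = -4
(-1*12 + 318) + a(-9, -14) = (-1*12 + 318) - 4 = (-12 + 318) - 4 = 306 - 4 = 302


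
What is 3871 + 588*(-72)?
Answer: -38465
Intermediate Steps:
3871 + 588*(-72) = 3871 - 42336 = -38465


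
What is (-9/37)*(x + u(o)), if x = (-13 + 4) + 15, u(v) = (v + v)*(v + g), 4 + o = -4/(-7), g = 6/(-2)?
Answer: -22086/1813 ≈ -12.182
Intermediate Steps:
g = -3 (g = 6*(-½) = -3)
o = -24/7 (o = -4 - 4/(-7) = -4 - 4*(-⅐) = -4 + 4/7 = -24/7 ≈ -3.4286)
u(v) = 2*v*(-3 + v) (u(v) = (v + v)*(v - 3) = (2*v)*(-3 + v) = 2*v*(-3 + v))
x = 6 (x = -9 + 15 = 6)
(-9/37)*(x + u(o)) = (-9/37)*(6 + 2*(-24/7)*(-3 - 24/7)) = (-9*1/37)*(6 + 2*(-24/7)*(-45/7)) = -9*(6 + 2160/49)/37 = -9/37*2454/49 = -22086/1813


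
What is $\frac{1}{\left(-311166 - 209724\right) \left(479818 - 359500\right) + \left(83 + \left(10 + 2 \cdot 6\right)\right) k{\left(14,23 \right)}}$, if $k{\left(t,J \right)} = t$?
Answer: $- \frac{1}{62672441550} \approx -1.5956 \cdot 10^{-11}$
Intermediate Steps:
$\frac{1}{\left(-311166 - 209724\right) \left(479818 - 359500\right) + \left(83 + \left(10 + 2 \cdot 6\right)\right) k{\left(14,23 \right)}} = \frac{1}{\left(-311166 - 209724\right) \left(479818 - 359500\right) + \left(83 + \left(10 + 2 \cdot 6\right)\right) 14} = \frac{1}{\left(-520890\right) 120318 + \left(83 + \left(10 + 12\right)\right) 14} = \frac{1}{-62672443020 + \left(83 + 22\right) 14} = \frac{1}{-62672443020 + 105 \cdot 14} = \frac{1}{-62672443020 + 1470} = \frac{1}{-62672441550} = - \frac{1}{62672441550}$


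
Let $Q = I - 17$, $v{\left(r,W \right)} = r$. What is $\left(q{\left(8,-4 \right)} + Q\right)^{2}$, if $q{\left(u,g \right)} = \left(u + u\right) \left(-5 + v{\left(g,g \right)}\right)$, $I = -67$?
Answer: $51984$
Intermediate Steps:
$q{\left(u,g \right)} = 2 u \left(-5 + g\right)$ ($q{\left(u,g \right)} = \left(u + u\right) \left(-5 + g\right) = 2 u \left(-5 + g\right)$)
$Q = -84$ ($Q = -67 - 17 = -84$)
$\left(q{\left(8,-4 \right)} + Q\right)^{2} = \left(2 \cdot 8 \left(-5 - 4\right) - 84\right)^{2} = \left(2 \cdot 8 \left(-9\right) - 84\right)^{2} = \left(-144 - 84\right)^{2} = \left(-228\right)^{2} = 51984$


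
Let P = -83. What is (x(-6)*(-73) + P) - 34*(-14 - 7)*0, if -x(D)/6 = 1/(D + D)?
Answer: -239/2 ≈ -119.50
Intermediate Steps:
x(D) = -3/D (x(D) = -6/(D + D) = -6*1/(2*D) = -3/D)
(x(-6)*(-73) + P) - 34*(-14 - 7)*0 = (-3/(-6)*(-73) - 83) - 34*(-14 - 7)*0 = (-3*(-1/6)*(-73) - 83) - 34*(-21)*0 = ((1/2)*(-73) - 83) - (-714)*0 = (-73/2 - 83) - 1*0 = -239/2 + 0 = -239/2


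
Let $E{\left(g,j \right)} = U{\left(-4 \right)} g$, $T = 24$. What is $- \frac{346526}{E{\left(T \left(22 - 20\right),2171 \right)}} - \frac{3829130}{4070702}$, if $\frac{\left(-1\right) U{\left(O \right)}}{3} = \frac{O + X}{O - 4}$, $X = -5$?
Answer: $\frac{352495940548}{164863431} \approx 2138.1$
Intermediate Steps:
$U{\left(O \right)} = - \frac{3 \left(-5 + O\right)}{-4 + O}$ ($U{\left(O \right)} = - 3 \frac{O - 5}{O - 4} = - 3 \frac{-5 + O}{-4 + O} = - \frac{3 \left(-5 + O\right)}{-4 + O}$)
$E{\left(g,j \right)} = - \frac{27 g}{8}$ ($E{\left(g,j \right)} = \frac{3 \left(5 - -4\right)}{-4 - 4} g = \frac{3 \left(5 + 4\right)}{-8} g = 3 \left(- \frac{1}{8}\right) 9 g = - \frac{27 g}{8}$)
$- \frac{346526}{E{\left(T \left(22 - 20\right),2171 \right)}} - \frac{3829130}{4070702} = - \frac{346526}{\left(- \frac{27}{8}\right) 24 \left(22 - 20\right)} - \frac{3829130}{4070702} = - \frac{346526}{\left(- \frac{27}{8}\right) 24 \cdot 2} - \frac{1914565}{2035351} = - \frac{346526}{\left(- \frac{27}{8}\right) 48} - \frac{1914565}{2035351} = - \frac{346526}{-162} - \frac{1914565}{2035351} = \left(-346526\right) \left(- \frac{1}{162}\right) - \frac{1914565}{2035351} = \frac{173263}{81} - \frac{1914565}{2035351} = \frac{352495940548}{164863431}$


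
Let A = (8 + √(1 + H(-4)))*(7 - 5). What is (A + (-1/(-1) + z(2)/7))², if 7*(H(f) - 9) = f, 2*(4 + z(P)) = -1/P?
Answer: 240249/784 + 459*√462/49 ≈ 507.78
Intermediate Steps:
z(P) = -4 - 1/(2*P) (z(P) = -4 + (-1/P)/2 = -4 - 1/(2*P))
H(f) = 9 + f/7
A = 16 + 2*√462/7 (A = (8 + √(1 + (9 + (⅐)*(-4))))*(7 - 5) = (8 + √(1 + (9 - 4/7)))*2 = (8 + √(1 + 59/7))*2 = (8 + √(66/7))*2 = (8 + √462/7)*2 = 16 + 2*√462/7 ≈ 22.141)
(A + (-1/(-1) + z(2)/7))² = ((16 + 2*√462/7) + (-1/(-1) + (-4 - ½/2)/7))² = ((16 + 2*√462/7) + (-1*(-1) + (-4 - ½*½)*(⅐)))² = ((16 + 2*√462/7) + (1 + (-4 - ¼)*(⅐)))² = ((16 + 2*√462/7) + (1 - 17/4*⅐))² = ((16 + 2*√462/7) + (1 - 17/28))² = ((16 + 2*√462/7) + 11/28)² = (459/28 + 2*√462/7)²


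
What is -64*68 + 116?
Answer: -4236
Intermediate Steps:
-64*68 + 116 = -4352 + 116 = -4236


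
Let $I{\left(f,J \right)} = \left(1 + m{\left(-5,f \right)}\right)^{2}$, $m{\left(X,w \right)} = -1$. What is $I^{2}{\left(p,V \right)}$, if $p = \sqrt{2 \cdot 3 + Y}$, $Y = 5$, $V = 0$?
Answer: $0$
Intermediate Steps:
$p = \sqrt{11}$ ($p = \sqrt{2 \cdot 3 + 5} = \sqrt{6 + 5} = \sqrt{11} \approx 3.3166$)
$I{\left(f,J \right)} = 0$ ($I{\left(f,J \right)} = \left(1 - 1\right)^{2} = 0^{2} = 0$)
$I^{2}{\left(p,V \right)} = 0^{2} = 0$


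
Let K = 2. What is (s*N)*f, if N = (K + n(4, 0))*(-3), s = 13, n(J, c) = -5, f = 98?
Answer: 11466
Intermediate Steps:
N = 9 (N = (2 - 5)*(-3) = -3*(-3) = 9)
(s*N)*f = (13*9)*98 = 117*98 = 11466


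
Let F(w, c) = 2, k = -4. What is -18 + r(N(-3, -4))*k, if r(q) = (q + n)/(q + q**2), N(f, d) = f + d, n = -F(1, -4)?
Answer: -120/7 ≈ -17.143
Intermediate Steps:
n = -2 (n = -1*2 = -2)
N(f, d) = d + f
r(q) = (-2 + q)/(q + q**2) (r(q) = (q - 2)/(q + q**2) = (-2 + q)/(q + q**2))
-18 + r(N(-3, -4))*k = -18 + ((-2 + (-4 - 3))/((-4 - 3)*(1 + (-4 - 3))))*(-4) = -18 + ((-2 - 7)/((-7)*(1 - 7)))*(-4) = -18 - 1/7*(-9)/(-6)*(-4) = -18 - 1/7*(-1/6)*(-9)*(-4) = -18 - 3/14*(-4) = -18 + 6/7 = -120/7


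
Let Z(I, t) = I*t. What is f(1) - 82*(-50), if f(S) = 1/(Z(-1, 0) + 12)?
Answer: 49201/12 ≈ 4100.1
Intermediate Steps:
f(S) = 1/12 (f(S) = 1/(-1*0 + 12) = 1/(0 + 12) = 1/12)
f(1) - 82*(-50) = 1/12 - 82*(-50) = 1/12 + 4100 = 49201/12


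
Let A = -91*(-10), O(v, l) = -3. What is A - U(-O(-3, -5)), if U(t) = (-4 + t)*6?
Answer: 916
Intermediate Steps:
A = 910
U(t) = -24 + 6*t
A - U(-O(-3, -5)) = 910 - (-24 + 6*(-1*(-3))) = 910 - (-24 + 6*3) = 910 - (-24 + 18) = 910 - 1*(-6) = 910 + 6 = 916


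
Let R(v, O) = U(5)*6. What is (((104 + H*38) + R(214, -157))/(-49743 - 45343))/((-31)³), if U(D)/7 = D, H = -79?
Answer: -1344/1416353513 ≈ -9.4892e-7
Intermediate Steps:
U(D) = 7*D
R(v, O) = 210 (R(v, O) = (7*5)*6 = 35*6 = 210)
(((104 + H*38) + R(214, -157))/(-49743 - 45343))/((-31)³) = (((104 - 79*38) + 210)/(-49743 - 45343))/((-31)³) = (((104 - 3002) + 210)/(-95086))/(-29791) = ((-2898 + 210)*(-1/95086))*(-1/29791) = -2688*(-1/95086)*(-1/29791) = (1344/47543)*(-1/29791) = -1344/1416353513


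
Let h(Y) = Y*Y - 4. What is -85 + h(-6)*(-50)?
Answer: -1685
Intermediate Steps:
h(Y) = -4 + Y**2 (h(Y) = Y**2 - 4 = -4 + Y**2)
-85 + h(-6)*(-50) = -85 + (-4 + (-6)**2)*(-50) = -85 + (-4 + 36)*(-50) = -85 + 32*(-50) = -85 - 1600 = -1685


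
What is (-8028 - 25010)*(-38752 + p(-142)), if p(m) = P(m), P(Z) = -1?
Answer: 1280321614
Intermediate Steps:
p(m) = -1
(-8028 - 25010)*(-38752 + p(-142)) = (-8028 - 25010)*(-38752 - 1) = -33038*(-38753) = 1280321614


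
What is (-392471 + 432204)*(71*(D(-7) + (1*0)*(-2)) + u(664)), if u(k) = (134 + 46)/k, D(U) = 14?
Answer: 6557891917/166 ≈ 3.9505e+7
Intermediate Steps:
u(k) = 180/k
(-392471 + 432204)*(71*(D(-7) + (1*0)*(-2)) + u(664)) = (-392471 + 432204)*(71*(14 + (1*0)*(-2)) + 180/664) = 39733*(71*(14 + 0*(-2)) + 180*(1/664)) = 39733*(71*(14 + 0) + 45/166) = 39733*(71*14 + 45/166) = 39733*(994 + 45/166) = 39733*(165049/166) = 6557891917/166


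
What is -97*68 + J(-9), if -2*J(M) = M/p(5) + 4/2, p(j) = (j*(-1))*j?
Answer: -329859/50 ≈ -6597.2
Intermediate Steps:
p(j) = -j² (p(j) = (-j)*j = -j²)
J(M) = -1 + M/50 (J(M) = -(M/((-1*5²)) + 4/2)/2 = -(M/((-1*25)) + 4*(½))/2 = -(M/(-25) + 2)/2 = -(M*(-1/25) + 2)/2 = -(-M/25 + 2)/2 = -(2 - M/25)/2 = -1 + M/50)
-97*68 + J(-9) = -97*68 + (-1 + (1/50)*(-9)) = -6596 + (-1 - 9/50) = -6596 - 59/50 = -329859/50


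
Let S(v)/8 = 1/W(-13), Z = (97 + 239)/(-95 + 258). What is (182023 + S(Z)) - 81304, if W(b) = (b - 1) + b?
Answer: 2719405/27 ≈ 1.0072e+5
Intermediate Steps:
W(b) = -1 + 2*b (W(b) = (-1 + b) + b = -1 + 2*b)
Z = 336/163 ≈ 2.0613
S(v) = -8/27 (S(v) = 8/(-1 + 2*(-13)) = 8/(-1 - 26) = 8/(-27) = 8*(-1/27) = -8/27)
(182023 + S(Z)) - 81304 = (182023 - 8/27) - 81304 = 4914613/27 - 81304 = 2719405/27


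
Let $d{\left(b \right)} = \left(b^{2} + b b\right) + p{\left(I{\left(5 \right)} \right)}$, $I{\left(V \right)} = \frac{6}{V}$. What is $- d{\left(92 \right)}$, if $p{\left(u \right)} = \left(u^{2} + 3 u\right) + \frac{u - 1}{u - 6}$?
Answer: $- \frac{10159799}{600} \approx -16933.0$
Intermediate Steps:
$p{\left(u \right)} = u^{2} + 3 u + \frac{-1 + u}{-6 + u}$ ($p{\left(u \right)} = \left(u^{2} + 3 u\right) + \frac{-1 + u}{-6 + u} = u^{2} + 3 u + \frac{-1 + u}{-6 + u}$)
$d{\left(b \right)} = \frac{2999}{600} + 2 b^{2}$ ($d{\left(b \right)} = \left(b^{2} + b b\right) + \frac{-1 + \left(\frac{6}{5}\right)^{3} - 17 \cdot \frac{6}{5} - 3 \left(\frac{6}{5}\right)^{2}}{-6 + \frac{6}{5}} = \left(b^{2} + b^{2}\right) + \frac{-1 + \left(6 \cdot \frac{1}{5}\right)^{3} - 17 \cdot 6 \cdot \frac{1}{5} - 3 \left(6 \cdot \frac{1}{5}\right)^{2}}{-6 + 6 \cdot \frac{1}{5}} = 2 b^{2} + \frac{-1 + \left(\frac{6}{5}\right)^{3} - \frac{102}{5} - 3 \left(\frac{6}{5}\right)^{2}}{-6 + \frac{6}{5}} = 2 b^{2} + \frac{-1 + \frac{216}{125} - \frac{102}{5} - \frac{108}{25}}{- \frac{24}{5}} = 2 b^{2} - \frac{5 \left(-1 + \frac{216}{125} - \frac{102}{5} - \frac{108}{25}\right)}{24} = 2 b^{2} - - \frac{2999}{600} = 2 b^{2} + \frac{2999}{600} = \frac{2999}{600} + 2 b^{2}$)
$- d{\left(92 \right)} = - (\frac{2999}{600} + 2 \cdot 92^{2}) = - (\frac{2999}{600} + 2 \cdot 8464) = - (\frac{2999}{600} + 16928) = \left(-1\right) \frac{10159799}{600} = - \frac{10159799}{600}$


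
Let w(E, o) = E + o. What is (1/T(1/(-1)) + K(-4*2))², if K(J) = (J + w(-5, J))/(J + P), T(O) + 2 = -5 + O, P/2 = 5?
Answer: 7225/64 ≈ 112.89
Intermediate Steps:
P = 10 (P = 2*5 = 10)
T(O) = -7 + O (T(O) = -2 + (-5 + O) = -7 + O)
K(J) = (-5 + 2*J)/(10 + J) (K(J) = (J + (-5 + J))/(J + 10) = (-5 + 2*J)/(10 + J))
(1/T(1/(-1)) + K(-4*2))² = (1/(-7 + 1/(-1)) + (-5 + 2*(-4*2))/(10 - 4*2))² = (1/(-7 - 1) + (-5 + 2*(-8))/(10 - 8))² = (1/(-8) + (-5 - 16)/2)² = (-⅛ + (½)*(-21))² = (-⅛ - 21/2)² = (-85/8)² = 7225/64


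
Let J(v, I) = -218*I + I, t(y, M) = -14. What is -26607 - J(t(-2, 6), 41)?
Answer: -17710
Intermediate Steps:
J(v, I) = -217*I
-26607 - J(t(-2, 6), 41) = -26607 - (-217)*41 = -26607 - 1*(-8897) = -26607 + 8897 = -17710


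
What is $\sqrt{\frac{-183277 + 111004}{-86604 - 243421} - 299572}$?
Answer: $\frac{i \sqrt{1305132402933427}}{66005} \approx 547.33 i$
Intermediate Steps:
$\sqrt{\frac{-183277 + 111004}{-86604 - 243421} - 299572} = \sqrt{- \frac{72273}{-330025} - 299572} = \sqrt{\left(-72273\right) \left(- \frac{1}{330025}\right) - 299572} = \sqrt{\frac{72273}{330025} - 299572} = \sqrt{- \frac{98866177027}{330025}} = \frac{i \sqrt{1305132402933427}}{66005}$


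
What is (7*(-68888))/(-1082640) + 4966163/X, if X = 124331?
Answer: 679565138477/16825714230 ≈ 40.388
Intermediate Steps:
(7*(-68888))/(-1082640) + 4966163/X = (7*(-68888))/(-1082640) + 4966163/124331 = -482216*(-1/1082640) + 4966163*(1/124331) = 60277/135330 + 4966163/124331 = 679565138477/16825714230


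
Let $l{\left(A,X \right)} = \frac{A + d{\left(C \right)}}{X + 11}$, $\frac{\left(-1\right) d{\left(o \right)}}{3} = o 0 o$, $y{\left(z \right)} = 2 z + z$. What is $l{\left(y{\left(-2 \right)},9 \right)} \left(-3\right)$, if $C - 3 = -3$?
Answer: $\frac{9}{10} \approx 0.9$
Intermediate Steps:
$C = 0$ ($C = 3 - 3 = 0$)
$y{\left(z \right)} = 3 z$
$d{\left(o \right)} = 0$ ($d{\left(o \right)} = - 3 o 0 o = - 3 \cdot 0 o = \left(-3\right) 0 = 0$)
$l{\left(A,X \right)} = \frac{A}{11 + X}$ ($l{\left(A,X \right)} = \frac{A + 0}{X + 11} = \frac{A}{11 + X}$)
$l{\left(y{\left(-2 \right)},9 \right)} \left(-3\right) = \frac{3 \left(-2\right)}{11 + 9} \left(-3\right) = - \frac{6}{20} \left(-3\right) = \left(-6\right) \frac{1}{20} \left(-3\right) = \left(- \frac{3}{10}\right) \left(-3\right) = \frac{9}{10}$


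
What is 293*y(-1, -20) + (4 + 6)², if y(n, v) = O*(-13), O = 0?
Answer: 100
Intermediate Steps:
y(n, v) = 0 (y(n, v) = 0*(-13) = 0)
293*y(-1, -20) + (4 + 6)² = 293*0 + (4 + 6)² = 0 + 10² = 0 + 100 = 100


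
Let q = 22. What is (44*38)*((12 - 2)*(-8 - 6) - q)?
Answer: -270864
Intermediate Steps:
(44*38)*((12 - 2)*(-8 - 6) - q) = (44*38)*((12 - 2)*(-8 - 6) - 1*22) = 1672*(10*(-14) - 22) = 1672*(-140 - 22) = 1672*(-162) = -270864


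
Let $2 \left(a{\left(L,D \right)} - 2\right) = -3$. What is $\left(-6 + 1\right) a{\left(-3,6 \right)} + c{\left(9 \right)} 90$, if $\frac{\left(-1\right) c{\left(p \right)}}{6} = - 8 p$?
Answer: $\frac{77755}{2} \approx 38878.0$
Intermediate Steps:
$a{\left(L,D \right)} = \frac{1}{2}$ ($a{\left(L,D \right)} = 2 + \frac{1}{2} \left(-3\right) = 2 - \frac{3}{2} = \frac{1}{2}$)
$c{\left(p \right)} = 48 p$ ($c{\left(p \right)} = - 6 \left(- 8 p\right) = 48 p$)
$\left(-6 + 1\right) a{\left(-3,6 \right)} + c{\left(9 \right)} 90 = \left(-6 + 1\right) \frac{1}{2} + 48 \cdot 9 \cdot 90 = \left(-5\right) \frac{1}{2} + 432 \cdot 90 = - \frac{5}{2} + 38880 = \frac{77755}{2}$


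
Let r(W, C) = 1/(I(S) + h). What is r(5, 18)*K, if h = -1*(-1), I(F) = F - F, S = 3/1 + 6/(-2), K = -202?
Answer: -202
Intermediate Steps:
S = 0 (S = 3*1 + 6*(-½) = 3 - 3 = 0)
I(F) = 0
h = 1
r(W, C) = 1 (r(W, C) = 1/(0 + 1) = 1/1 = 1)
r(5, 18)*K = 1*(-202) = -202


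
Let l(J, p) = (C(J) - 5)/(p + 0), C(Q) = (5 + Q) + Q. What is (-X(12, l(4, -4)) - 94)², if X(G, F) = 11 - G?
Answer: 8649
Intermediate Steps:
C(Q) = 5 + 2*Q
l(J, p) = 2*J/p (l(J, p) = ((5 + 2*J) - 5)/(p + 0) = (2*J)/p = 2*J/p)
(-X(12, l(4, -4)) - 94)² = (-(11 - 1*12) - 94)² = (-(11 - 12) - 94)² = (-1*(-1) - 94)² = (1 - 94)² = (-93)² = 8649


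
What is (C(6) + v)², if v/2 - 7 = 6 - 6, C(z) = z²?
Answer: 2500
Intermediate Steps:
v = 14 (v = 14 + 2*(6 - 6) = 14 + 2*0 = 14 + 0 = 14)
(C(6) + v)² = (6² + 14)² = (36 + 14)² = 50² = 2500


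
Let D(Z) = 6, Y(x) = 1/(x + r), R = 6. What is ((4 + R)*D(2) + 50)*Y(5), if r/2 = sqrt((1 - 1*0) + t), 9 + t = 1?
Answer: 550/53 - 220*I*sqrt(7)/53 ≈ 10.377 - 10.982*I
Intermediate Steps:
t = -8 (t = -9 + 1 = -8)
r = 2*I*sqrt(7) (r = 2*sqrt((1 - 1*0) - 8) = 2*sqrt((1 + 0) - 8) = 2*sqrt(1 - 8) = 2*sqrt(-7) = 2*(I*sqrt(7)) = 2*I*sqrt(7) ≈ 5.2915*I)
Y(x) = 1/(x + 2*I*sqrt(7))
((4 + R)*D(2) + 50)*Y(5) = ((4 + 6)*6 + 50)/(5 + 2*I*sqrt(7)) = (10*6 + 50)/(5 + 2*I*sqrt(7)) = (60 + 50)/(5 + 2*I*sqrt(7)) = 110/(5 + 2*I*sqrt(7))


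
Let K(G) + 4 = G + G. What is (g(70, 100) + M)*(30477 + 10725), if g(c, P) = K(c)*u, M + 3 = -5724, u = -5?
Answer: -263981214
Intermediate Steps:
K(G) = -4 + 2*G (K(G) = -4 + (G + G) = -4 + 2*G)
M = -5727 (M = -3 - 5724 = -5727)
g(c, P) = 20 - 10*c (g(c, P) = (-4 + 2*c)*(-5) = 20 - 10*c)
(g(70, 100) + M)*(30477 + 10725) = ((20 - 10*70) - 5727)*(30477 + 10725) = ((20 - 700) - 5727)*41202 = (-680 - 5727)*41202 = -6407*41202 = -263981214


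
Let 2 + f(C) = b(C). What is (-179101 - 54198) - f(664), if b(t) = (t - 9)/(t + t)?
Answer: -309819071/1328 ≈ -2.3330e+5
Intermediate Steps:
b(t) = (-9 + t)/(2*t) (b(t) = (-9 + t)/((2*t)) = (-9 + t)*(1/(2*t)) = (-9 + t)/(2*t))
f(C) = -2 + (-9 + C)/(2*C)
(-179101 - 54198) - f(664) = (-179101 - 54198) - 3*(-3 - 1*664)/(2*664) = -233299 - 3*(-3 - 664)/(2*664) = -233299 - 3*(-667)/(2*664) = -233299 - 1*(-2001/1328) = -233299 + 2001/1328 = -309819071/1328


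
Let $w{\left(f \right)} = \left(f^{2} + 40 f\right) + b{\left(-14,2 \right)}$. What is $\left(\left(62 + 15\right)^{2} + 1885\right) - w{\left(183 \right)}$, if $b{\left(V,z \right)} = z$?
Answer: $-32997$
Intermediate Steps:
$w{\left(f \right)} = 2 + f^{2} + 40 f$ ($w{\left(f \right)} = \left(f^{2} + 40 f\right) + 2 = 2 + f^{2} + 40 f$)
$\left(\left(62 + 15\right)^{2} + 1885\right) - w{\left(183 \right)} = \left(\left(62 + 15\right)^{2} + 1885\right) - \left(2 + 183^{2} + 40 \cdot 183\right) = \left(77^{2} + 1885\right) - \left(2 + 33489 + 7320\right) = \left(5929 + 1885\right) - 40811 = 7814 - 40811 = -32997$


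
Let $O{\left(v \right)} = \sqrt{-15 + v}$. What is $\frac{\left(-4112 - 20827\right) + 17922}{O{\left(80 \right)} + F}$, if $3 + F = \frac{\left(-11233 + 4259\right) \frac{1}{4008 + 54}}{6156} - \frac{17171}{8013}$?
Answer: $- \frac{40248281742274094695184844}{42989685915959557261631} - \frac{7825576146750395406384912 \sqrt{65}}{42989685915959557261631} \approx -2403.8$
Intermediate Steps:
$F = - \frac{171756604297}{33395074956}$ ($F = -3 - \left(\frac{17171}{8013} - \frac{\left(-11233 + 4259\right) \frac{1}{4008 + 54}}{6156}\right) = -3 - \left(\frac{17171}{8013} - - \frac{6974}{4062} \cdot \frac{1}{6156}\right) = -3 - \left(\frac{17171}{8013} - \left(-6974\right) \frac{1}{4062} \cdot \frac{1}{6156}\right) = -3 - \frac{71571379429}{33395074956} = - \frac{171756604297}{33395074956} \approx -5.1432$)
$\frac{\left(-4112 - 20827\right) + 17922}{O{\left(80 \right)} + F} = \frac{\left(-4112 - 20827\right) + 17922}{\sqrt{-15 + 80} - \frac{171756604297}{33395074956}} = \frac{\left(-4112 - 20827\right) + 17922}{\sqrt{65} - \frac{171756604297}{33395074956}} = \frac{-24939 + 17922}{- \frac{171756604297}{33395074956} + \sqrt{65}} = - \frac{7017}{- \frac{171756604297}{33395074956} + \sqrt{65}}$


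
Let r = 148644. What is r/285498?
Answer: 8258/15861 ≈ 0.52065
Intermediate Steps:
r/285498 = 148644/285498 = 148644*(1/285498) = 8258/15861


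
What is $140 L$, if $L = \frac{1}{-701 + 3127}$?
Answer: $\frac{70}{1213} \approx 0.057708$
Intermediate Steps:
$L = \frac{1}{2426} \approx 0.0004122$
$140 L = 140 \cdot \frac{1}{2426} = \frac{70}{1213}$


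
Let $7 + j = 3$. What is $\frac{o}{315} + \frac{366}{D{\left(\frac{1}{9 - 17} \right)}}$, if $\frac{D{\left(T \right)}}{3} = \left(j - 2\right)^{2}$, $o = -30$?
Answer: $\frac{415}{126} \approx 3.2937$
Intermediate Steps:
$j = -4$ ($j = -7 + 3 = -4$)
$D{\left(T \right)} = 108$ ($D{\left(T \right)} = 3 \left(-4 - 2\right)^{2} = 3 \left(-6\right)^{2} = 3 \cdot 36 = 108$)
$\frac{o}{315} + \frac{366}{D{\left(\frac{1}{9 - 17} \right)}} = - \frac{30}{315} + \frac{366}{108} = \left(-30\right) \frac{1}{315} + 366 \cdot \frac{1}{108} = - \frac{2}{21} + \frac{61}{18} = \frac{415}{126}$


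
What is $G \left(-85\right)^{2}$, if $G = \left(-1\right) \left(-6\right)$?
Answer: $43350$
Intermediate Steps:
$G = 6$
$G \left(-85\right)^{2} = 6 \left(-85\right)^{2} = 6 \cdot 7225 = 43350$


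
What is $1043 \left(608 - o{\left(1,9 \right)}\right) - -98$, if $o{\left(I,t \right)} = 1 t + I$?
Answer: $623812$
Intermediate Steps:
$o{\left(I,t \right)} = I + t$ ($o{\left(I,t \right)} = t + I = I + t$)
$1043 \left(608 - o{\left(1,9 \right)}\right) - -98 = 1043 \left(608 - \left(1 + 9\right)\right) - -98 = 1043 \left(608 - 10\right) + 98 = 1043 \cdot 598 + 98 = 623714 + 98 = 623812$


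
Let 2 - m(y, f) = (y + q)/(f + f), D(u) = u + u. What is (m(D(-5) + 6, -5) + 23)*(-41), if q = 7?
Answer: -10373/10 ≈ -1037.3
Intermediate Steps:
D(u) = 2*u
m(y, f) = 2 - (7 + y)/(2*f) (m(y, f) = 2 - (y + 7)/(f + f) = 2 - (7 + y)/(2*f))
(m(D(-5) + 6, -5) + 23)*(-41) = ((½)*(-7 - (2*(-5) + 6) + 4*(-5))/(-5) + 23)*(-41) = ((½)*(-⅕)*(-7 - (-10 + 6) - 20) + 23)*(-41) = ((½)*(-⅕)*(-7 - 1*(-4) - 20) + 23)*(-41) = ((½)*(-⅕)*(-7 + 4 - 20) + 23)*(-41) = ((½)*(-⅕)*(-23) + 23)*(-41) = (23/10 + 23)*(-41) = (253/10)*(-41) = -10373/10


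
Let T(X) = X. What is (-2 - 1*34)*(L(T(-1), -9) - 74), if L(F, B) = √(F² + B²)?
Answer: 2664 - 36*√82 ≈ 2338.0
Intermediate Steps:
L(F, B) = √(B² + F²)
(-2 - 1*34)*(L(T(-1), -9) - 74) = (-2 - 1*34)*(√((-9)² + (-1)²) - 74) = (-2 - 34)*(√(81 + 1) - 74) = -36*(√82 - 74) = -36*(-74 + √82) = 2664 - 36*√82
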